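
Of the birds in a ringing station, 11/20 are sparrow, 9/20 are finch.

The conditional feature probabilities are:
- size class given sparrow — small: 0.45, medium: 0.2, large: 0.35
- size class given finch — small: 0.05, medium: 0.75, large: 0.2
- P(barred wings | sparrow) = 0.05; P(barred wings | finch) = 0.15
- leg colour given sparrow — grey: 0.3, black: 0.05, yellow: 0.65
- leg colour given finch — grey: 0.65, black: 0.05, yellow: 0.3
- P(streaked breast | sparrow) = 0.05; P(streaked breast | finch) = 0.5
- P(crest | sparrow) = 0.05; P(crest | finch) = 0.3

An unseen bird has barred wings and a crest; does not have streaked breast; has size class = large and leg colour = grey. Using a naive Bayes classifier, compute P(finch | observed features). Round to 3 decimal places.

sparrow: 0.55 × 0.35 × 0.05 × 0.3 × (1−0.05) × 0.05 = 0.00013715625
finch: 0.45 × 0.2 × 0.15 × 0.65 × (1−0.5) × 0.3 = 0.00131625
P(finch | x) = 0.00131625 / 0.00145340625 ≈ 0.906

0.906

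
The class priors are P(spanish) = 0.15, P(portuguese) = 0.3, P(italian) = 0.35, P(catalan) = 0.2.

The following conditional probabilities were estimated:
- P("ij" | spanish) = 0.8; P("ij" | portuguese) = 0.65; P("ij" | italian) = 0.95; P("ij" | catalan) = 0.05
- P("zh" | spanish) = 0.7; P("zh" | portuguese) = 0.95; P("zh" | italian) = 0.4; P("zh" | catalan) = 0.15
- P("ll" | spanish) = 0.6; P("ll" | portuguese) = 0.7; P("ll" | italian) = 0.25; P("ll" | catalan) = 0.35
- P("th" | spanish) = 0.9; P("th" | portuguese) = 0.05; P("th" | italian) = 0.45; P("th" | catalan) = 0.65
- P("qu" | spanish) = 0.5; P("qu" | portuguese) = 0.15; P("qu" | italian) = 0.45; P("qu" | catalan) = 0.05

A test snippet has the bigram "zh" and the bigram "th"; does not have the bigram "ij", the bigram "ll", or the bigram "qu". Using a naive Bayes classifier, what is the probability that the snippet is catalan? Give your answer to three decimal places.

0.643

spanish: 0.15 × (1−0.8) × 0.7 × (1−0.6) × 0.9 × (1−0.5) = 0.00378
portuguese: 0.3 × (1−0.65) × 0.95 × (1−0.7) × 0.05 × (1−0.15) = 0.0012718125
italian: 0.35 × (1−0.95) × 0.4 × (1−0.25) × 0.45 × (1−0.45) = 0.001299375
catalan: 0.2 × (1−0.05) × 0.15 × (1−0.35) × 0.65 × (1−0.05) = 0.0114391875
P(catalan | x) = 0.0114391875 / 0.017790375 ≈ 0.643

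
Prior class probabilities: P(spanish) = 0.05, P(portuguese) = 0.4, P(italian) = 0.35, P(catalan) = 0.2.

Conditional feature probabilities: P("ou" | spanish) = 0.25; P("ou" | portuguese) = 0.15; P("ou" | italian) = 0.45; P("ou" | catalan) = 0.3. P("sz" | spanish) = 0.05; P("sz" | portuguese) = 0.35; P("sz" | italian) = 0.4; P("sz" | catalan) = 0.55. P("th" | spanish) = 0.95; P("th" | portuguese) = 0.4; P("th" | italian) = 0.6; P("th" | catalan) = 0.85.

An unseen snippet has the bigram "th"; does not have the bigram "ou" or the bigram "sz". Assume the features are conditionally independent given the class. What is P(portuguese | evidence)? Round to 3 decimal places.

spanish: 0.05 × (1−0.25) × (1−0.05) × 0.95 = 0.03384375
portuguese: 0.4 × (1−0.15) × (1−0.35) × 0.4 = 0.0884
italian: 0.35 × (1−0.45) × (1−0.4) × 0.6 = 0.0693
catalan: 0.2 × (1−0.3) × (1−0.55) × 0.85 = 0.05355
P(portuguese | x) = 0.0884 / 0.24509375 ≈ 0.361

0.361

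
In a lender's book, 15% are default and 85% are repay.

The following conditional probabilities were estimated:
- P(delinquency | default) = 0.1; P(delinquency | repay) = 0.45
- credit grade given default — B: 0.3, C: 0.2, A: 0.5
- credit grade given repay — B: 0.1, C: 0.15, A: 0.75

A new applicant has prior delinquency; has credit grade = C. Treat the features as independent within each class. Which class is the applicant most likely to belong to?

repay

default: 0.15 × 0.1 × 0.2 = 0.003
repay: 0.85 × 0.45 × 0.15 = 0.057375
Highest score → repay.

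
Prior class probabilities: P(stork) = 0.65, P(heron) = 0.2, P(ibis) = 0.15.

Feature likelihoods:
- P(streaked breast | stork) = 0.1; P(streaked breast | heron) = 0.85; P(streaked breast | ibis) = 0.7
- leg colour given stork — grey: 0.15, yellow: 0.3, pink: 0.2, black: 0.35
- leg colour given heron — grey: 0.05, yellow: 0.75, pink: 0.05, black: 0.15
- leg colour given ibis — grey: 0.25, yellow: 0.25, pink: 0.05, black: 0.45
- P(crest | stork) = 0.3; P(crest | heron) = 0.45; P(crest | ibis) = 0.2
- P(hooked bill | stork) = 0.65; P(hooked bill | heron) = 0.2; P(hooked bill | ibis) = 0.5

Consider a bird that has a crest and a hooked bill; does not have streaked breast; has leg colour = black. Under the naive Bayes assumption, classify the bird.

stork

stork: 0.65 × (1−0.1) × 0.35 × 0.3 × 0.65 = 0.03992625
heron: 0.2 × (1−0.85) × 0.15 × 0.45 × 0.2 = 0.000405
ibis: 0.15 × (1−0.7) × 0.45 × 0.2 × 0.5 = 0.002025
Highest score → stork.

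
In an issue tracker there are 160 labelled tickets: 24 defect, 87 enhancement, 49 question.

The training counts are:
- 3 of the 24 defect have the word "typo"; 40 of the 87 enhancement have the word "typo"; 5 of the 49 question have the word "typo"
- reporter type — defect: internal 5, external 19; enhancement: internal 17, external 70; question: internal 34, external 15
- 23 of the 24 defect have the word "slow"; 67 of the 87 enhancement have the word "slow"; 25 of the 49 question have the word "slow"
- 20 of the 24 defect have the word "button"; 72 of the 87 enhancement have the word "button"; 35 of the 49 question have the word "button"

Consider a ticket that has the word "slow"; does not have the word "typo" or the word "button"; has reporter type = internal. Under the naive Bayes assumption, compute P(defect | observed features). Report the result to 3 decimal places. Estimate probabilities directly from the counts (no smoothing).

defect: (24/160) × (21/24) × (5/24) × (23/24) × (4/24) ≈ 0.0043674
enhancement: (87/160) × (47/87) × (17/87) × (67/87) × (15/87) ≈ 0.00762141
question: (49/160) × (44/49) × (34/49) × (25/49) × (14/49) ≈ 0.0278158
P(defect | x) = 0.0043674 / 0.03980461 ≈ 0.110

0.110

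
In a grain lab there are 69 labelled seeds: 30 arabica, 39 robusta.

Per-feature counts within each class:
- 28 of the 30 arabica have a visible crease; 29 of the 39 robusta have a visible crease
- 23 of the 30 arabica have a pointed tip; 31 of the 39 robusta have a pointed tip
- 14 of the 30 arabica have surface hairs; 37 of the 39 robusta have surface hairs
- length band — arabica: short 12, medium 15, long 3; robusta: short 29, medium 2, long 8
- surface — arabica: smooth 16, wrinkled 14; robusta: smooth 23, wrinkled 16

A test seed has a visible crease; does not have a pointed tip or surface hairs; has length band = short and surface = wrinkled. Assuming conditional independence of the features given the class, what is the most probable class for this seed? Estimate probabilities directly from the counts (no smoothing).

arabica

arabica: (30/69) × (28/30) × (7/30) × (16/30) × (12/30) × (14/30) ≈ 0.00942652
robusta: (39/69) × (29/39) × (8/39) × (2/39) × (29/39) × (16/39) ≈ 0.00134874
Highest score → arabica.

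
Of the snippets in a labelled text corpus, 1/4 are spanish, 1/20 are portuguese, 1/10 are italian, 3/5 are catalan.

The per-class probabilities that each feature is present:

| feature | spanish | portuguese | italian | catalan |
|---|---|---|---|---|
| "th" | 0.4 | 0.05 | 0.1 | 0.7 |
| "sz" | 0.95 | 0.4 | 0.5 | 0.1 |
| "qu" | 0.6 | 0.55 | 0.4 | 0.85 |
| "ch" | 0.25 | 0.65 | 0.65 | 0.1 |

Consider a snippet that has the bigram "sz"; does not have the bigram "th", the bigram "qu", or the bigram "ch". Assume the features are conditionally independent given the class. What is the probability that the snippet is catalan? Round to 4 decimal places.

spanish: 0.25 × (1−0.4) × 0.95 × (1−0.6) × (1−0.25) = 0.04275
portuguese: 0.05 × (1−0.05) × 0.4 × (1−0.55) × (1−0.65) = 0.0029925
italian: 0.1 × (1−0.1) × 0.5 × (1−0.4) × (1−0.65) = 0.00945
catalan: 0.6 × (1−0.7) × 0.1 × (1−0.85) × (1−0.1) = 0.00243
P(catalan | x) = 0.00243 / 0.0576225 ≈ 0.0422

0.0422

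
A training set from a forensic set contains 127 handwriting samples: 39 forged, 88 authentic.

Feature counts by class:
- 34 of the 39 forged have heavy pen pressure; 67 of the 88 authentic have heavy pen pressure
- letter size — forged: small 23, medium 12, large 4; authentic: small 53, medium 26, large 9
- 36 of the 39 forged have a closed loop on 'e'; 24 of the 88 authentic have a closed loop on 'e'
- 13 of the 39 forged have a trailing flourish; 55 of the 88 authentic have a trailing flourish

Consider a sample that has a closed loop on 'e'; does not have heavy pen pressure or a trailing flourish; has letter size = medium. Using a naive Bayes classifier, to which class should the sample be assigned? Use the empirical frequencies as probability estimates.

forged

forged: (39/127) × (5/39) × (12/39) × (36/39) × (26/39) ≈ 0.00745469
authentic: (88/127) × (21/88) × (26/88) × (24/88) × (33/88) ≈ 0.0049965
Highest score → forged.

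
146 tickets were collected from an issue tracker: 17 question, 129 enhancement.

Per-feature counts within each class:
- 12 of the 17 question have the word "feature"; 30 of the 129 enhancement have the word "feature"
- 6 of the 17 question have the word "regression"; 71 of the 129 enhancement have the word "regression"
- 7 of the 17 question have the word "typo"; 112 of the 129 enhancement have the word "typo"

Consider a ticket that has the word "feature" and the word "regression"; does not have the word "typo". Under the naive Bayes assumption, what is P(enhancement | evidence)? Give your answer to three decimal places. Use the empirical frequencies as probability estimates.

0.466

question: (17/146) × (12/17) × (6/17) × (10/17) ≈ 0.017064
enhancement: (129/146) × (30/129) × (71/129) × (17/129) ≈ 0.0149038
P(enhancement | x) = 0.0149038 / 0.0319678 ≈ 0.466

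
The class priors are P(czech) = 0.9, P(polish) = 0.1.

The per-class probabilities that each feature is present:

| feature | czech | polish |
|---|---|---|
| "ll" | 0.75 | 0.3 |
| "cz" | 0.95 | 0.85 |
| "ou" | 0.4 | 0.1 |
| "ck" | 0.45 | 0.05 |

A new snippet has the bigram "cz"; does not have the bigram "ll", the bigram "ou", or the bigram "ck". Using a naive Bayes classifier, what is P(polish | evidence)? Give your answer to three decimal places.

czech: 0.9 × (1−0.75) × 0.95 × (1−0.4) × (1−0.45) = 0.0705375
polish: 0.1 × (1−0.3) × 0.85 × (1−0.1) × (1−0.05) = 0.0508725
P(polish | x) = 0.0508725 / 0.12141 ≈ 0.419

0.419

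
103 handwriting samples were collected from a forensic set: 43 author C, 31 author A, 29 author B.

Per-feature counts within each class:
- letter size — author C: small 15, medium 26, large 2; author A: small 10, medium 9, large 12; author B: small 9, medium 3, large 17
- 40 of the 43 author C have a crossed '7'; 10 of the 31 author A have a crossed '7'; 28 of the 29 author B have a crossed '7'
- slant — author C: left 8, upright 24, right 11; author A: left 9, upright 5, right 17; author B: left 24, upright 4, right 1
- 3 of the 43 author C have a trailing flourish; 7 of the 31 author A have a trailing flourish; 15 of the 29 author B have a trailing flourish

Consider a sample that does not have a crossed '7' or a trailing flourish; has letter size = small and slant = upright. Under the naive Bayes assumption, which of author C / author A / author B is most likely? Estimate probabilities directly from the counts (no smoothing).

author C: (43/103) × (15/43) × (3/43) × (24/43) × (40/43) ≈ 0.00527523
author A: (31/103) × (10/31) × (21/31) × (5/31) × (24/31) ≈ 0.00821255
author B: (29/103) × (9/29) × (1/29) × (4/29) × (14/29) ≈ 0.000200632
Highest score → author A.

author A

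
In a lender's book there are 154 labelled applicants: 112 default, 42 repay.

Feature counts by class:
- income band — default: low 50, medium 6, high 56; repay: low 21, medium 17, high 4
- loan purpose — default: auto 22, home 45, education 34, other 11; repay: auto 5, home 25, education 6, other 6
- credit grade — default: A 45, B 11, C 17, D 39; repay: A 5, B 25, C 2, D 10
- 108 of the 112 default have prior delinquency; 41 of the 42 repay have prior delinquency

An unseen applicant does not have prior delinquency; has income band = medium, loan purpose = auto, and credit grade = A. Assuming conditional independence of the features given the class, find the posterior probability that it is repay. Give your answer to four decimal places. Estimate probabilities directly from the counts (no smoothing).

default: (112/154) × (6/112) × (22/112) × (45/112) × (4/112) ≈ 0.000109818
repay: (42/154) × (17/42) × (5/42) × (5/42) × (1/42) ≈ 0.0000372495
P(repay | x) = 0.0000372495 / 0.0001470675 ≈ 0.2533

0.2533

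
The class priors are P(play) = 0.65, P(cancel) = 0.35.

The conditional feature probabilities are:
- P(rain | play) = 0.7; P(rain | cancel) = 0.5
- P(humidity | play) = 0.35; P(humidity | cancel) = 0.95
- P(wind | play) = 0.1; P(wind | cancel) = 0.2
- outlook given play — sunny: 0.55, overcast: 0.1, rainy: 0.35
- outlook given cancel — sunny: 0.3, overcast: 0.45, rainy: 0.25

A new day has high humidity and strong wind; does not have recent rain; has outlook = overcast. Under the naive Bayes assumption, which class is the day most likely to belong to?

play: 0.65 × (1−0.7) × 0.35 × 0.1 × 0.1 = 0.0006825
cancel: 0.35 × (1−0.5) × 0.95 × 0.2 × 0.45 = 0.0149625
Highest score → cancel.

cancel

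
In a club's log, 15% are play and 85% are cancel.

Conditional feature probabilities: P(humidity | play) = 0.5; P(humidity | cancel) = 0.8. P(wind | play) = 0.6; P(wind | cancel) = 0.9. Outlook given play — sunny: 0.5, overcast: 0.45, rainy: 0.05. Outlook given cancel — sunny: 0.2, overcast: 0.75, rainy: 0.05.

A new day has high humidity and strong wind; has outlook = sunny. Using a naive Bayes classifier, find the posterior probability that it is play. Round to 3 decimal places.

play: 0.15 × 0.5 × 0.6 × 0.5 = 0.0225
cancel: 0.85 × 0.8 × 0.9 × 0.2 = 0.1224
P(play | x) = 0.0225 / 0.1449 ≈ 0.155

0.155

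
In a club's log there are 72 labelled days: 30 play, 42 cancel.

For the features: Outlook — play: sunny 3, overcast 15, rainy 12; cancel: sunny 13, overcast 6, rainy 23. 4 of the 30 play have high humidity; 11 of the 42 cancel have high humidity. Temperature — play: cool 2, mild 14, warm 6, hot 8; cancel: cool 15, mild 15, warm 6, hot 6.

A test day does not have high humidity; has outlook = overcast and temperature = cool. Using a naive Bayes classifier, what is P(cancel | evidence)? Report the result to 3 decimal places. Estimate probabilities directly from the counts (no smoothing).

play: (30/72) × (15/30) × (26/30) × (2/30) ≈ 0.012037
cancel: (42/72) × (6/42) × (31/42) × (15/42) ≈ 0.0219671
P(cancel | x) = 0.0219671 / 0.0340041 ≈ 0.646

0.646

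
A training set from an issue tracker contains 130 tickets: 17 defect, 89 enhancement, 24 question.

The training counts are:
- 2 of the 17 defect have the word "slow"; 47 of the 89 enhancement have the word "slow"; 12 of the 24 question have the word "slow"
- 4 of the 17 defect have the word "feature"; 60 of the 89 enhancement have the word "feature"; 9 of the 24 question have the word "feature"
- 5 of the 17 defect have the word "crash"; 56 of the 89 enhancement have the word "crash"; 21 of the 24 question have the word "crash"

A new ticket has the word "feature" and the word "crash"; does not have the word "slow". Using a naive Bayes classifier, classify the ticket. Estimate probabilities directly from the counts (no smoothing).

enhancement

defect: (17/130) × (15/17) × (4/17) × (5/17) ≈ 0.00798509
enhancement: (89/130) × (42/89) × (60/89) × (56/89) ≈ 0.137046
question: (24/130) × (12/24) × (9/24) × (21/24) ≈ 0.0302885
Highest score → enhancement.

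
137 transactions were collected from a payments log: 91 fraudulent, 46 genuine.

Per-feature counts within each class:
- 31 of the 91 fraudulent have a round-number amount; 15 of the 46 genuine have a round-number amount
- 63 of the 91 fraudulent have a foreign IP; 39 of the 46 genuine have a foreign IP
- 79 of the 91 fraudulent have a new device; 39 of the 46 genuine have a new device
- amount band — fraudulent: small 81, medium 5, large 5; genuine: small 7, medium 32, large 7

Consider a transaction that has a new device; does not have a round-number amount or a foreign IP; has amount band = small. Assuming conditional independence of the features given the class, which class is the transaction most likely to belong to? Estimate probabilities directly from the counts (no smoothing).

fraudulent: (91/137) × (60/91) × (28/91) × (79/91) × (81/91) ≈ 0.10413
genuine: (46/137) × (31/46) × (7/46) × (39/46) × (7/46) ≈ 0.00444251
Highest score → fraudulent.

fraudulent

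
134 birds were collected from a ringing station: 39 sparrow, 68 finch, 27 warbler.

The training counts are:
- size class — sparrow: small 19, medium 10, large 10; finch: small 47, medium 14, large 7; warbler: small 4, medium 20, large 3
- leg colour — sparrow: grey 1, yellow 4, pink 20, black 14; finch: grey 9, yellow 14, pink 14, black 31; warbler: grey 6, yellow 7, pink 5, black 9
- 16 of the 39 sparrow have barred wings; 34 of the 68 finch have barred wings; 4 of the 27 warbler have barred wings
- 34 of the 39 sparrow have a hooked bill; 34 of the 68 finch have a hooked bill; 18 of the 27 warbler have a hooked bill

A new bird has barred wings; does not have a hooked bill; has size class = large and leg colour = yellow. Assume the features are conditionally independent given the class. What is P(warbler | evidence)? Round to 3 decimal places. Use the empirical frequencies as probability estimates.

0.085

sparrow: (39/134) × (10/39) × (4/39) × (16/39) × (5/39) ≈ 0.000402579
finch: (68/134) × (7/68) × (14/68) × (34/68) × (34/68) ≈ 0.00268876
warbler: (27/134) × (3/27) × (7/27) × (4/27) × (9/27) ≈ 0.000286633
P(warbler | x) = 0.000286633 / 0.003377972 ≈ 0.085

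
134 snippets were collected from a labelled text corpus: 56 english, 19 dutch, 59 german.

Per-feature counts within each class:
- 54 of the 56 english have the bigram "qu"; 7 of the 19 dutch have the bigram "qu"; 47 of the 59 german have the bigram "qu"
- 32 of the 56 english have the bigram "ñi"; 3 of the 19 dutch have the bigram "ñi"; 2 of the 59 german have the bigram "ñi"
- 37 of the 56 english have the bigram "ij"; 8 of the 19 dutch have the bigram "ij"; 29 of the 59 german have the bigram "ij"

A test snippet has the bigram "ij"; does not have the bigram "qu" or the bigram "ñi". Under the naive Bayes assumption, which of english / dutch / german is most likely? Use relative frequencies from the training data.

english: (56/134) × (2/56) × (24/56) × (37/56) ≈ 0.00422632
dutch: (19/134) × (12/19) × (16/19) × (8/19) ≈ 0.0317526
german: (59/134) × (12/59) × (57/59) × (29/59) ≈ 0.0425251
Highest score → german.

german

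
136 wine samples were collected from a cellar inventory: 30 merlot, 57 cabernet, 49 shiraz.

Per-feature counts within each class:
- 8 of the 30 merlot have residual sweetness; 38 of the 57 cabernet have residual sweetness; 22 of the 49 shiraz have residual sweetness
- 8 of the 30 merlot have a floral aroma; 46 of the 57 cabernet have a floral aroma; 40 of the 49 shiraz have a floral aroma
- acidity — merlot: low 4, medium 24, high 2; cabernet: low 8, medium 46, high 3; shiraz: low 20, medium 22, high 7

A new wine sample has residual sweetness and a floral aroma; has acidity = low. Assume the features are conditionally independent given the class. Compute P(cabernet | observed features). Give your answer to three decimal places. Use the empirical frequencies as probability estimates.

merlot: (30/136) × (8/30) × (8/30) × (4/30) ≈ 0.0020915
cabernet: (57/136) × (38/57) × (46/57) × (8/57) ≈ 0.0316477
shiraz: (49/136) × (22/49) × (40/49) × (20/49) ≈ 0.0538991
P(cabernet | x) = 0.0316477 / 0.0876383 ≈ 0.361

0.361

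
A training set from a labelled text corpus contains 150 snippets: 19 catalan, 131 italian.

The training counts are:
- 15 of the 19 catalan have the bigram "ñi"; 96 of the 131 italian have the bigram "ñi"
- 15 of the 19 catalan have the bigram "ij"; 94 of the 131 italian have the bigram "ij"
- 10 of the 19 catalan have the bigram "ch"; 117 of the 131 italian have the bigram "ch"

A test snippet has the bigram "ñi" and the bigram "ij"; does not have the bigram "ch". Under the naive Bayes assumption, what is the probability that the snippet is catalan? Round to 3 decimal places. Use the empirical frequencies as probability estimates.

0.432

catalan: (19/150) × (15/19) × (15/19) × (9/19) ≈ 0.0373961
italian: (131/150) × (96/131) × (94/131) × (14/131) ≈ 0.0490787
P(catalan | x) = 0.0373961 / 0.0864748 ≈ 0.432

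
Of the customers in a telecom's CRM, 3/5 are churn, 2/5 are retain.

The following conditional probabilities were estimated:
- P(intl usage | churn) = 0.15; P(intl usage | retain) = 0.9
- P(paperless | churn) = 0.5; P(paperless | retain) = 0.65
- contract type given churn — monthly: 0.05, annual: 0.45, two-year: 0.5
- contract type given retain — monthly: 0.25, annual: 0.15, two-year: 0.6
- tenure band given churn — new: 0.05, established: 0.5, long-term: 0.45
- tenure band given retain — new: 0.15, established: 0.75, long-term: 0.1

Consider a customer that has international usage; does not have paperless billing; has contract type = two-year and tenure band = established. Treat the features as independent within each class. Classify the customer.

retain

churn: 0.6 × 0.15 × (1−0.5) × 0.5 × 0.5 = 0.01125
retain: 0.4 × 0.9 × (1−0.65) × 0.6 × 0.75 = 0.0567
Highest score → retain.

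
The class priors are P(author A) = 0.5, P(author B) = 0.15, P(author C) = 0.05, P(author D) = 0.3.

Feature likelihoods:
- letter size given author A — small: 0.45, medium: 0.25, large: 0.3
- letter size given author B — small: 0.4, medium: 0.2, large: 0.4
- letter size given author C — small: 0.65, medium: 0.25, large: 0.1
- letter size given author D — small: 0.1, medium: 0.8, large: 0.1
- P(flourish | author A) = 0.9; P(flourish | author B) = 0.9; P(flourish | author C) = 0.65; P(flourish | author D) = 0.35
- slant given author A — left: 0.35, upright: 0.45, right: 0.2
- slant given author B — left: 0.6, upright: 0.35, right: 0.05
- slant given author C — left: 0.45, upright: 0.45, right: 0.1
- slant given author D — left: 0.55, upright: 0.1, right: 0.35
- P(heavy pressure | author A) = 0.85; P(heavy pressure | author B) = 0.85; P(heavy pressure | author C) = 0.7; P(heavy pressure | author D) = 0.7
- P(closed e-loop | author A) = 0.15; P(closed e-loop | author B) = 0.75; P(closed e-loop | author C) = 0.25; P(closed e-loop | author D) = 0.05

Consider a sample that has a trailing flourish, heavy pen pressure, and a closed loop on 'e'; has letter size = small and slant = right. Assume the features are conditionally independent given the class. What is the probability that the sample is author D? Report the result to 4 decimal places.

0.0174

author A: 0.5 × 0.45 × 0.9 × 0.2 × 0.85 × 0.15 = 0.00516375
author B: 0.15 × 0.4 × 0.9 × 0.05 × 0.85 × 0.75 = 0.00172125
author C: 0.05 × 0.65 × 0.65 × 0.1 × 0.7 × 0.25 = 0.0003696875
author D: 0.3 × 0.1 × 0.35 × 0.35 × 0.7 × 0.05 = 0.000128625
P(author D | x) = 0.000128625 / 0.0073833125 ≈ 0.0174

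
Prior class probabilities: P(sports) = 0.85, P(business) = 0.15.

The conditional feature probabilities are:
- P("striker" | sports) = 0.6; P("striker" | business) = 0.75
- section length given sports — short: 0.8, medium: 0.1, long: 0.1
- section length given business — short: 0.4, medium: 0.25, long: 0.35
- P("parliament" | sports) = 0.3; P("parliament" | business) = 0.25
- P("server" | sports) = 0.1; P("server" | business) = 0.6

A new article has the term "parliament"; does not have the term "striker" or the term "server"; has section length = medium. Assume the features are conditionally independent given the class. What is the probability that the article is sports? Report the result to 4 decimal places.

sports: 0.85 × (1−0.6) × 0.1 × 0.3 × (1−0.1) = 0.00918
business: 0.15 × (1−0.75) × 0.25 × 0.25 × (1−0.6) = 0.0009375
P(sports | x) = 0.00918 / 0.0101175 ≈ 0.9073

0.9073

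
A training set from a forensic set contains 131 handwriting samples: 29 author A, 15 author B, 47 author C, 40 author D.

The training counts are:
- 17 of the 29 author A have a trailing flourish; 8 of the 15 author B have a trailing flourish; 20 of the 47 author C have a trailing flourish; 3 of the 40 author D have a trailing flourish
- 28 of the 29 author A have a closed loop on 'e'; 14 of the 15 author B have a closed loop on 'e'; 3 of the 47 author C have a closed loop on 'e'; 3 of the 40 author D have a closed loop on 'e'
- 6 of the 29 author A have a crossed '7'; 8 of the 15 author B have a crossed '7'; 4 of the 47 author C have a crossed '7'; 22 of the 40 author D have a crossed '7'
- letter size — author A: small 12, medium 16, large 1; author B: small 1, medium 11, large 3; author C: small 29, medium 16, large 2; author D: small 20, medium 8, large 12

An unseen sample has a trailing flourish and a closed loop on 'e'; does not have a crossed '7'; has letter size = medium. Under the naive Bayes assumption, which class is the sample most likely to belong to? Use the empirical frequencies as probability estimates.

author A: (29/131) × (17/29) × (28/29) × (23/29) × (16/29) ≈ 0.0548264
author B: (15/131) × (8/15) × (14/15) × (7/15) × (11/15) ≈ 0.0195058
author C: (47/131) × (20/47) × (3/47) × (43/47) × (16/47) ≈ 0.00303511
author D: (40/131) × (3/40) × (3/40) × (18/40) × (8/40) ≈ 0.00015458
Highest score → author A.

author A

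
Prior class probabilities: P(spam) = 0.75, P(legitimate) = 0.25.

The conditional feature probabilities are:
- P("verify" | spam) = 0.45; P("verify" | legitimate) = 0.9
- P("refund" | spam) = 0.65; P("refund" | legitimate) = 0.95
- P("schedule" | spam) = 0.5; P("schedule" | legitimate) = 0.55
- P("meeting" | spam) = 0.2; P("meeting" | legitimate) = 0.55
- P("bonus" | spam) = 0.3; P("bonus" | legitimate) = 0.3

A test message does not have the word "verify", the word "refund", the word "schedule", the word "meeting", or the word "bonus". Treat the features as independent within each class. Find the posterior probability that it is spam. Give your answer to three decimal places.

0.996

spam: 0.75 × (1−0.45) × (1−0.65) × (1−0.5) × (1−0.2) × (1−0.3) = 0.040425
legitimate: 0.25 × (1−0.9) × (1−0.95) × (1−0.55) × (1−0.55) × (1−0.3) = 0.0001771875
P(spam | x) = 0.040425 / 0.0406021875 ≈ 0.996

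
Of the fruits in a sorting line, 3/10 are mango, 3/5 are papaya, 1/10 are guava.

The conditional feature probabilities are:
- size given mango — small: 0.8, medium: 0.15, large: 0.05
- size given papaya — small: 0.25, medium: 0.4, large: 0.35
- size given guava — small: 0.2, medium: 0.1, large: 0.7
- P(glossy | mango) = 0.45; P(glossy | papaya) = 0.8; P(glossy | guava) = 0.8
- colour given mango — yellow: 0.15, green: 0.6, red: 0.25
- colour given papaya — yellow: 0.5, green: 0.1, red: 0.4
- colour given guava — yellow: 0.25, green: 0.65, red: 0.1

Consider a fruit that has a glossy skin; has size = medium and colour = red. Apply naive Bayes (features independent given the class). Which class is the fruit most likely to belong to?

papaya

mango: 0.3 × 0.15 × 0.45 × 0.25 = 0.0050625
papaya: 0.6 × 0.4 × 0.8 × 0.4 = 0.0768
guava: 0.1 × 0.1 × 0.8 × 0.1 = 0.0008
Highest score → papaya.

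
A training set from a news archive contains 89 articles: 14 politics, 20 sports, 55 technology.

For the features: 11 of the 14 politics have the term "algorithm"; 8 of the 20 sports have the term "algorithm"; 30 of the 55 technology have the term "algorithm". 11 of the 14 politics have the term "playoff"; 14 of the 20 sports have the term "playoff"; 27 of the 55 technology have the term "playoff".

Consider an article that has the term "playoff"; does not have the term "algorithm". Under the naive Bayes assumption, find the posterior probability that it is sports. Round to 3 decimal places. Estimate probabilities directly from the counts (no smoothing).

politics: (14/89) × (3/14) × (11/14) ≈ 0.0264848
sports: (20/89) × (12/20) × (14/20) ≈ 0.094382
technology: (55/89) × (25/55) × (27/55) ≈ 0.137896
P(sports | x) = 0.094382 / 0.2587628 ≈ 0.365

0.365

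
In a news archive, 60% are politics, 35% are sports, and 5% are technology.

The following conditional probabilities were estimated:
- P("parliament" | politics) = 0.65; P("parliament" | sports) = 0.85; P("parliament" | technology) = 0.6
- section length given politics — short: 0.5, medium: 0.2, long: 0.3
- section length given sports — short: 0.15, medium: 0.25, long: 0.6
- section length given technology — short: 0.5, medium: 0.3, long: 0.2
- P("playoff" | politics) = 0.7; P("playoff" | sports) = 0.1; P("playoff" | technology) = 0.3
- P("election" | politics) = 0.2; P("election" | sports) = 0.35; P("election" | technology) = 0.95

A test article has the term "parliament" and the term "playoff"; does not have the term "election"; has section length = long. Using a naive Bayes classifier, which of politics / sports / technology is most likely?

politics: 0.6 × 0.65 × 0.3 × 0.7 × (1−0.2) = 0.06552
sports: 0.35 × 0.85 × 0.6 × 0.1 × (1−0.35) = 0.0116025
technology: 0.05 × 0.6 × 0.2 × 0.3 × (1−0.95) = 0.00009
Highest score → politics.

politics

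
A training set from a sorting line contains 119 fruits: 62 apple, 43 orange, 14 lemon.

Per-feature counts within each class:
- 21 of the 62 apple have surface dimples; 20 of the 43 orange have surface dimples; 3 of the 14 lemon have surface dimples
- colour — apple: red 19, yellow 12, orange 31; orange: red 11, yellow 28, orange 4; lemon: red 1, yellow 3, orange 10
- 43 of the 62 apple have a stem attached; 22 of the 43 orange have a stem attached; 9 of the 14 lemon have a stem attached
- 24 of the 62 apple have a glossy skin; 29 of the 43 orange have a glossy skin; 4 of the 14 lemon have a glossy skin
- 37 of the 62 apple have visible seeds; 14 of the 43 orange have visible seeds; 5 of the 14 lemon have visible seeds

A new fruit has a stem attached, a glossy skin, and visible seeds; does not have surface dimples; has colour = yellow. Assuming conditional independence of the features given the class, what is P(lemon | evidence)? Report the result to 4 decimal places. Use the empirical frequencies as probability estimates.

0.0497

apple: (62/119) × (41/62) × (12/62) × (43/62) × (24/62) × (37/62) ≈ 0.010684
orange: (43/119) × (23/43) × (28/43) × (22/43) × (29/43) × (14/43) ≈ 0.0141388
lemon: (14/119) × (11/14) × (3/14) × (9/14) × (4/14) × (5/14) ≈ 0.00129935
P(lemon | x) = 0.00129935 / 0.02612215 ≈ 0.0497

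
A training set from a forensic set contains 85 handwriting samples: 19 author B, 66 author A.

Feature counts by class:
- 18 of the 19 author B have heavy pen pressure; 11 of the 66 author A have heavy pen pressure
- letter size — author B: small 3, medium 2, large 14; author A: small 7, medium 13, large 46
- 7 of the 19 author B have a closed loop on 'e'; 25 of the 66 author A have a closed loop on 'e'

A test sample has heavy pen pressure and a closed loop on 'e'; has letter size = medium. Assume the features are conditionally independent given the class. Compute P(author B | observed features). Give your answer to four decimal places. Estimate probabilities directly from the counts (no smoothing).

author B: (19/85) × (18/19) × (2/19) × (7/19) ≈ 0.00821248
author A: (66/85) × (11/66) × (13/66) × (25/66) ≈ 0.00965538
P(author B | x) = 0.00821248 / 0.01786786 ≈ 0.4596

0.4596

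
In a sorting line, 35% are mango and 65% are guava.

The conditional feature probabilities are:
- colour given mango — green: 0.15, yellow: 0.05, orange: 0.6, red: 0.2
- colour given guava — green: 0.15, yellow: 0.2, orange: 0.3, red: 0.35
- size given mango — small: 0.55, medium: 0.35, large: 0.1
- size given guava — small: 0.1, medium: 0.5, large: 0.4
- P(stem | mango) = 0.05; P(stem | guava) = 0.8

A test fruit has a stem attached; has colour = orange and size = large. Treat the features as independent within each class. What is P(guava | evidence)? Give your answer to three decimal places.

mango: 0.35 × 0.6 × 0.1 × 0.05 = 0.00105
guava: 0.65 × 0.3 × 0.4 × 0.8 = 0.0624
P(guava | x) = 0.0624 / 0.06345 ≈ 0.983

0.983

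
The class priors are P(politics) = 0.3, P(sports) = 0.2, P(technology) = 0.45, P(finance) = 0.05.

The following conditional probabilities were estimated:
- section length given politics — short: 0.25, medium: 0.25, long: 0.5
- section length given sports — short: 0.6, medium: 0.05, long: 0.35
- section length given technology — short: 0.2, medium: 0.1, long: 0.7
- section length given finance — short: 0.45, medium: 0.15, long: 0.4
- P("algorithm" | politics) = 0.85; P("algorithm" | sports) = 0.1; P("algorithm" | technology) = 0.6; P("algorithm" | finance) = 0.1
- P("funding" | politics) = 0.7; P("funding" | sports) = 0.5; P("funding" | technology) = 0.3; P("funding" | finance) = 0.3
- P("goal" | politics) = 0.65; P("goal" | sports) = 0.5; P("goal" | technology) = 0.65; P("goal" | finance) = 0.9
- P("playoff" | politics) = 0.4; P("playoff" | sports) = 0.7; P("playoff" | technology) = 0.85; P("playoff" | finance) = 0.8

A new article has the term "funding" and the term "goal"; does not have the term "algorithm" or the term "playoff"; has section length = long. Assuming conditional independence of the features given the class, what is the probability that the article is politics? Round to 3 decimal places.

0.396

politics: 0.3 × 0.5 × (1−0.85) × 0.7 × 0.65 × (1−0.4) = 0.0061425
sports: 0.2 × 0.35 × (1−0.1) × 0.5 × 0.5 × (1−0.7) = 0.004725
technology: 0.45 × 0.7 × (1−0.6) × 0.3 × 0.65 × (1−0.85) = 0.0036855
finance: 0.05 × 0.4 × (1−0.1) × 0.3 × 0.9 × (1−0.8) = 0.000972
P(politics | x) = 0.0061425 / 0.015525 ≈ 0.396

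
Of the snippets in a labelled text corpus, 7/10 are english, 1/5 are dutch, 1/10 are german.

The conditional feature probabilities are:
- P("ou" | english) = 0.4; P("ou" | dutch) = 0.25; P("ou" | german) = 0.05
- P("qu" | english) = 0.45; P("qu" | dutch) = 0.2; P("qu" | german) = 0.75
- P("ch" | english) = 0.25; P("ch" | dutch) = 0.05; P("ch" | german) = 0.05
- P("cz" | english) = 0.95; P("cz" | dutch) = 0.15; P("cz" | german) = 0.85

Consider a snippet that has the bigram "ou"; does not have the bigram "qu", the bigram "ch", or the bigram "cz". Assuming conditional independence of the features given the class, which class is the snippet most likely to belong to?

english: 0.7 × 0.4 × (1−0.45) × (1−0.25) × (1−0.95) = 0.005775
dutch: 0.2 × 0.25 × (1−0.2) × (1−0.05) × (1−0.15) = 0.0323
german: 0.1 × 0.05 × (1−0.75) × (1−0.05) × (1−0.85) = 0.000178125
Highest score → dutch.

dutch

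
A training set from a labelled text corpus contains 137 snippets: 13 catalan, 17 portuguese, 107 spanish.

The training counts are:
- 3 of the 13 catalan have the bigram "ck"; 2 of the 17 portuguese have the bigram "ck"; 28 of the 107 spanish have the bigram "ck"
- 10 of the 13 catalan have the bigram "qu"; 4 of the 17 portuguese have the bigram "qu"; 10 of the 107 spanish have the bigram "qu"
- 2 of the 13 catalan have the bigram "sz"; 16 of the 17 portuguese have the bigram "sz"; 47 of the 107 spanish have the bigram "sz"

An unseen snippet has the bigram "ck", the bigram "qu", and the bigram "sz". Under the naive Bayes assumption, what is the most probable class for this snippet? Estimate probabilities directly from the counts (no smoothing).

catalan: (13/137) × (3/13) × (10/13) × (2/13) ≈ 0.00259146
portuguese: (17/137) × (2/17) × (4/17) × (16/17) ≈ 0.00323289
spanish: (107/137) × (28/107) × (10/107) × (47/107) ≈ 0.00839011
Highest score → spanish.

spanish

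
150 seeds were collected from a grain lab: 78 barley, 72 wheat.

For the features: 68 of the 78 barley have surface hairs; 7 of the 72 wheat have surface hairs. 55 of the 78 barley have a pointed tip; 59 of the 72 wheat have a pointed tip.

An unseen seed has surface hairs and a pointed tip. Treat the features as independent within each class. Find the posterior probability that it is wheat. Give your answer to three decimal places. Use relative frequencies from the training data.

0.107

barley: (78/150) × (68/78) × (55/78) ≈ 0.319658
wheat: (72/150) × (7/72) × (59/72) ≈ 0.0382407
P(wheat | x) = 0.0382407 / 0.3578987 ≈ 0.107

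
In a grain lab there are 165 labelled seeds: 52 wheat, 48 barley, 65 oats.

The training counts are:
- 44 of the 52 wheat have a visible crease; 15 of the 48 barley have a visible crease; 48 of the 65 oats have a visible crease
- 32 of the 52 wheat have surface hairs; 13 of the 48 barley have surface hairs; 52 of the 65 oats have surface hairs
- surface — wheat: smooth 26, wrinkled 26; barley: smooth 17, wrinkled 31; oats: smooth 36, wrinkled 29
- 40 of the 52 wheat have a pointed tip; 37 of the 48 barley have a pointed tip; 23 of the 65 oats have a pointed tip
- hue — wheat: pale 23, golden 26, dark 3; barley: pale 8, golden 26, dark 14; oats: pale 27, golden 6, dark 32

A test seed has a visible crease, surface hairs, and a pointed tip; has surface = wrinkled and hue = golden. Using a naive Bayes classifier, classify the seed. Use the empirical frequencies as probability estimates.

wheat: (52/165) × (44/52) × (32/52) × (26/52) × (40/52) × (26/52) ≈ 0.0315582
barley: (48/165) × (15/48) × (13/48) × (31/48) × (37/48) × (26/48) ≈ 0.0066393
oats: (65/165) × (48/65) × (52/65) × (29/65) × (23/65) × (6/65) ≈ 0.00339144
Highest score → wheat.

wheat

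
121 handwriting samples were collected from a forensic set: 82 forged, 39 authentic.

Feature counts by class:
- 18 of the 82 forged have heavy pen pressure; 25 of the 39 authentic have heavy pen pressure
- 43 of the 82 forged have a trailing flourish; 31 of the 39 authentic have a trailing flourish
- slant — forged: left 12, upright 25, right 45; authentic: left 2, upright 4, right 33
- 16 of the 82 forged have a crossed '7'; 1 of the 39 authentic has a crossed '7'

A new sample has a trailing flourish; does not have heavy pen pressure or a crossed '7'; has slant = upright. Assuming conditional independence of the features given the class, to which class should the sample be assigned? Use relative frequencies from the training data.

forged: (82/121) × (64/82) × (43/82) × (25/82) × (66/82) ≈ 0.0680621
authentic: (39/121) × (14/39) × (31/39) × (4/39) × (38/39) ≈ 0.00919082
Highest score → forged.

forged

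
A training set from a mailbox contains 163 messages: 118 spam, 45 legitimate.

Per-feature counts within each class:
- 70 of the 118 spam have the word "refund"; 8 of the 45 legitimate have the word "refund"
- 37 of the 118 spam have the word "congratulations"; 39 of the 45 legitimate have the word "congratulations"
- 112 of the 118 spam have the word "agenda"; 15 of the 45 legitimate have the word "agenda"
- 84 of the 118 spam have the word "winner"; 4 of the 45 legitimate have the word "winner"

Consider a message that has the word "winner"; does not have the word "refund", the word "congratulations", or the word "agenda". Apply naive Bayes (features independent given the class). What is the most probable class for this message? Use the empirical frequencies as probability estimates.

spam

spam: (118/163) × (48/118) × (81/118) × (6/118) × (84/118) ≈ 0.00731683
legitimate: (45/163) × (37/45) × (6/45) × (30/45) × (4/45) ≈ 0.00179353
Highest score → spam.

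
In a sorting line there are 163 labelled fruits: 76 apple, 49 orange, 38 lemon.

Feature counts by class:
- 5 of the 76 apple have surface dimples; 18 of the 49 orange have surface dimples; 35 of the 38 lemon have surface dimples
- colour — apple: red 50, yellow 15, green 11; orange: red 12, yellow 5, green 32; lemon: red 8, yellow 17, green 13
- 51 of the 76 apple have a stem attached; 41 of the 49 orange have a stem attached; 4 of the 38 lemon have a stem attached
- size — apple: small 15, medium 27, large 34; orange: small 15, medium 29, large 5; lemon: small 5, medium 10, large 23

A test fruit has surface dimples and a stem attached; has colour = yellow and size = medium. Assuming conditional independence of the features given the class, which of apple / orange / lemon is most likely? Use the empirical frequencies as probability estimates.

apple: (76/163) × (5/76) × (15/76) × (51/76) × (27/76) ≈ 0.00144333
orange: (49/163) × (18/49) × (5/49) × (41/49) × (29/49) ≈ 0.00558018
lemon: (38/163) × (35/38) × (17/38) × (4/38) × (10/38) ≈ 0.00266096
Highest score → orange.

orange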